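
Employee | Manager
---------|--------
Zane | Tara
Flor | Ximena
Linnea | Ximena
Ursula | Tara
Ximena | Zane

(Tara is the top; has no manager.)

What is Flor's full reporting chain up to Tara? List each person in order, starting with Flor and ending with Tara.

Flor reports to Ximena. Ximena reports to Zane. Zane reports to Tara. Tara is at the top.

Flor -> Ximena -> Zane -> Tara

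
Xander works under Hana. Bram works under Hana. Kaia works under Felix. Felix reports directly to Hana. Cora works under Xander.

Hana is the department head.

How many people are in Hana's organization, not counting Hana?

Hana directly manages Felix, Bram, Xander. Under Felix: Kaia (1). Bram has no reports. Under Xander: Cora (1). So Hana's organization is 3 direct reports plus everyone under them: 2 + 1 + 2 = 5.

5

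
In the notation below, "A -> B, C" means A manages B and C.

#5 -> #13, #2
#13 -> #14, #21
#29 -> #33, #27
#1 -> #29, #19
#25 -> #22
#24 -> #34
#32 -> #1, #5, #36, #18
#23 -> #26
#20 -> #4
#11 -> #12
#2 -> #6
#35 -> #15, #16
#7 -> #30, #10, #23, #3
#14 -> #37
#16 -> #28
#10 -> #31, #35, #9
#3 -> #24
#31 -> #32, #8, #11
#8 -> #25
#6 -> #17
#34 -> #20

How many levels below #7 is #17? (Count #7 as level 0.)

Chain from #17 up to #7: #17 → #6 → #2 → #5 → #32 → #31 → #10 → #7. That is 7 steps up, so #17 is 7 levels below #7.

7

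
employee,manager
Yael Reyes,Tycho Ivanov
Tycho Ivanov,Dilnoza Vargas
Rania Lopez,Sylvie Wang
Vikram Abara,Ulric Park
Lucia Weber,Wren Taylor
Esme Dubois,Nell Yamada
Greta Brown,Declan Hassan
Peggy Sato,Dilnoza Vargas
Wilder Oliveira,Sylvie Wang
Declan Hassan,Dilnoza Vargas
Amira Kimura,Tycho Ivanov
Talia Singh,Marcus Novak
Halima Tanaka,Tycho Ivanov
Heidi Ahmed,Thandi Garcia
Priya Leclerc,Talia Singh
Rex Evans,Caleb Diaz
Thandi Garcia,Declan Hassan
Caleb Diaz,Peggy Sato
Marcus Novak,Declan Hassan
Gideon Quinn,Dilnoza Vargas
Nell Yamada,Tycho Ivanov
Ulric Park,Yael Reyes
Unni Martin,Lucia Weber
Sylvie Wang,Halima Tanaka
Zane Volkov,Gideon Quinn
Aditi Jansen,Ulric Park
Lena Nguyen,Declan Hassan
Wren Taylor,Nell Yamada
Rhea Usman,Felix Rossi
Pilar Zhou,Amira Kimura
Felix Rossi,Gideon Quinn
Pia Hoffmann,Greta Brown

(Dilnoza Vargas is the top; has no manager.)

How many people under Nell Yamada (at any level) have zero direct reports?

The people in Nell Yamada's organization with no one reporting to them are Unni Martin, Esme Dubois. That is 2.

2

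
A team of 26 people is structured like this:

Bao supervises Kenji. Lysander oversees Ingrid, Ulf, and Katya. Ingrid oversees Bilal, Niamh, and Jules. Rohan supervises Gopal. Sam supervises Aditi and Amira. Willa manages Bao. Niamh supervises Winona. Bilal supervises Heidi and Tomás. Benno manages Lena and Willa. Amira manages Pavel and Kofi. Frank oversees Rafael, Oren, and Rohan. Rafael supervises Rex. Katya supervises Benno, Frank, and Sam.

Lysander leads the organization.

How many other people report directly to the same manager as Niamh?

Niamh reports to Ingrid. Ingrid's other direct reports are Bilal, Jules — 2 peers.

2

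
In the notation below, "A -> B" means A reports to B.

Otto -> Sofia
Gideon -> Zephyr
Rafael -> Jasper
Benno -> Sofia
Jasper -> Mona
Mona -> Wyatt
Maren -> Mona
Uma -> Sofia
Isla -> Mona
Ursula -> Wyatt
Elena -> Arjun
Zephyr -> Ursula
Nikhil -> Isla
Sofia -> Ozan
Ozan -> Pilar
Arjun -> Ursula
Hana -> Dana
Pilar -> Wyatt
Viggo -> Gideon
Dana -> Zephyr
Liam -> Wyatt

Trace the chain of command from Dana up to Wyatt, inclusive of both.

Dana reports to Zephyr. Zephyr reports to Ursula. Ursula reports to Wyatt. Wyatt is at the top.

Dana -> Zephyr -> Ursula -> Wyatt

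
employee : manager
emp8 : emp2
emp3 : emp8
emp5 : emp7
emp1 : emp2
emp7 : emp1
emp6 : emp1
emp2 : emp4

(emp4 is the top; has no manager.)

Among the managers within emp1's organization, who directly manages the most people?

emp1

Direct-report counts within emp1's organization: emp1 has 2; emp7 has 1. The largest is 2, held by emp1.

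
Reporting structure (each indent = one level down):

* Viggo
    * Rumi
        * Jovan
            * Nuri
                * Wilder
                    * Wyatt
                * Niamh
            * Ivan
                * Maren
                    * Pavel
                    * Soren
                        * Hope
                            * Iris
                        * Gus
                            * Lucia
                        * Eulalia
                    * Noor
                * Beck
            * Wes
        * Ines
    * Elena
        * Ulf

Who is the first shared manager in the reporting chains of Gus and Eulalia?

Gus's chain of managers is Soren, Maren, Ivan, Jovan, Rumi, Viggo. Eulalia's chain of managers is Soren, Maren, Ivan, Jovan, Rumi, Viggo. The first manager that appears in both chains is Soren.

Soren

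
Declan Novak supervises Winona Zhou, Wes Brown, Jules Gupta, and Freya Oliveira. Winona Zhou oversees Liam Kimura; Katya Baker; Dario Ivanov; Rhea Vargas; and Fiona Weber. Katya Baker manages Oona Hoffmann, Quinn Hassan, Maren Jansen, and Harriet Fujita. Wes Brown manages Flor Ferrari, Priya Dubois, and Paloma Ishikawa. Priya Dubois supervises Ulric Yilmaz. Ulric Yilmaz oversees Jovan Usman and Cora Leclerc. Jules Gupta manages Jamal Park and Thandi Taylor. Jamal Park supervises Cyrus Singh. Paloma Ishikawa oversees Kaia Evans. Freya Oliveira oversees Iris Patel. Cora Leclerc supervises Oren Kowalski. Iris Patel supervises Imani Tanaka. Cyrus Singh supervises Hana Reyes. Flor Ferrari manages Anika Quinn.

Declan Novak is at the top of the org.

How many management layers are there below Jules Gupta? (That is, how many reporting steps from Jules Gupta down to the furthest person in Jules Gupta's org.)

3

The longest chain under Jules Gupta runs Jules Gupta → Jamal Park → Cyrus Singh → Hana Reyes, which is 3 levels below Jules Gupta.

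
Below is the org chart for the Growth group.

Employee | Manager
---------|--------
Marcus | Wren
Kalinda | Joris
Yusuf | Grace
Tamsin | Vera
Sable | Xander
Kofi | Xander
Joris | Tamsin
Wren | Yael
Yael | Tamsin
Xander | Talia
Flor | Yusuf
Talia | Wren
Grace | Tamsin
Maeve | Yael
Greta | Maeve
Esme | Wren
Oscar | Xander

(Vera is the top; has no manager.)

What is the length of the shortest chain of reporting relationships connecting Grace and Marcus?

4

Grace is 1 level below Tamsin, and Marcus is 3 levels below Tamsin (their lowest common manager). The shortest path runs up from Grace to Tamsin and back down to Marcus: 1 + 3 = 4 links.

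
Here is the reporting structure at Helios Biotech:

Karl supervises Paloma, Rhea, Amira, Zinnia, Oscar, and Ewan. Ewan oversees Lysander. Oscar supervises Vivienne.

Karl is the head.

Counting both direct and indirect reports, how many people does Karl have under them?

Karl directly manages Oscar, Paloma, Amira, Ewan, Rhea, Zinnia. Under Oscar: Vivienne (1). Paloma has no reports. Amira has no reports. Under Ewan: Lysander (1). Rhea has no reports. Zinnia has no reports. So Karl's organization is 6 direct reports plus everyone under them: 2 + 1 + 1 + 2 + 1 + 1 = 8.

8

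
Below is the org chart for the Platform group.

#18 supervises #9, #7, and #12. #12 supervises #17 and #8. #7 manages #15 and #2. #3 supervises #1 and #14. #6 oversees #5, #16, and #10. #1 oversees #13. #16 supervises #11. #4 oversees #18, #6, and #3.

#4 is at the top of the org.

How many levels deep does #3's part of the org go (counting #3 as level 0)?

The longest chain under #3 runs #3 → #1 → #13, which is 2 levels below #3.

2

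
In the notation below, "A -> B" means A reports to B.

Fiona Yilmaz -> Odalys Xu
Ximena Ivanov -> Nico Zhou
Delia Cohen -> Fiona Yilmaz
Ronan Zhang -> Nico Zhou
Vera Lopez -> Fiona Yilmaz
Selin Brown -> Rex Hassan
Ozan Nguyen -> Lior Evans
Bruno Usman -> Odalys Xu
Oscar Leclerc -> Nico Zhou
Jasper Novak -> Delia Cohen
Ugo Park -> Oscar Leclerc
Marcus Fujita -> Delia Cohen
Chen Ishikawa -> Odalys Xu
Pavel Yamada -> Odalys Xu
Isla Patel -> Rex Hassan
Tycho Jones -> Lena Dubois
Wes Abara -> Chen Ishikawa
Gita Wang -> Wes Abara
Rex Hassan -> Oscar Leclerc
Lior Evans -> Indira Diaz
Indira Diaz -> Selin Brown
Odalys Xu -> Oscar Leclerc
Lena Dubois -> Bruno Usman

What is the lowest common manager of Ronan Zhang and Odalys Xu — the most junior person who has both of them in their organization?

Ronan Zhang's chain of managers is Nico Zhou. Odalys Xu's chain of managers is Oscar Leclerc, Nico Zhou. The first manager that appears in both chains is Nico Zhou.

Nico Zhou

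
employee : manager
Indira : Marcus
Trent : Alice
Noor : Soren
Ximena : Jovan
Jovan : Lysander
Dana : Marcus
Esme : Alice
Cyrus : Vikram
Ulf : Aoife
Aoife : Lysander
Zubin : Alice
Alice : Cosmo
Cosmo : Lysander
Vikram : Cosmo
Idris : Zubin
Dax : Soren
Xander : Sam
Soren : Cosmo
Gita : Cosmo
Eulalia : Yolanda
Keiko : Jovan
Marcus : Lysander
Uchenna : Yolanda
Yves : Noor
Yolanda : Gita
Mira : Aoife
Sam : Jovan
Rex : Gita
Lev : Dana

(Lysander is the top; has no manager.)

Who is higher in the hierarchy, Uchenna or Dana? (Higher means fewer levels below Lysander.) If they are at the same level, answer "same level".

Uchenna is 4 levels below Lysander; Dana is 2. Dana is higher.

Dana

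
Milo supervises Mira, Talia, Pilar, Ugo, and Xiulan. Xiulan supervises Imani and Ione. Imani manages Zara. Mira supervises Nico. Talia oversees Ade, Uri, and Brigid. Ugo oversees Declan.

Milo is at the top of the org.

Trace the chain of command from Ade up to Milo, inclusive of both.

Ade -> Talia -> Milo

Ade reports to Talia. Talia reports to Milo. Milo is at the top.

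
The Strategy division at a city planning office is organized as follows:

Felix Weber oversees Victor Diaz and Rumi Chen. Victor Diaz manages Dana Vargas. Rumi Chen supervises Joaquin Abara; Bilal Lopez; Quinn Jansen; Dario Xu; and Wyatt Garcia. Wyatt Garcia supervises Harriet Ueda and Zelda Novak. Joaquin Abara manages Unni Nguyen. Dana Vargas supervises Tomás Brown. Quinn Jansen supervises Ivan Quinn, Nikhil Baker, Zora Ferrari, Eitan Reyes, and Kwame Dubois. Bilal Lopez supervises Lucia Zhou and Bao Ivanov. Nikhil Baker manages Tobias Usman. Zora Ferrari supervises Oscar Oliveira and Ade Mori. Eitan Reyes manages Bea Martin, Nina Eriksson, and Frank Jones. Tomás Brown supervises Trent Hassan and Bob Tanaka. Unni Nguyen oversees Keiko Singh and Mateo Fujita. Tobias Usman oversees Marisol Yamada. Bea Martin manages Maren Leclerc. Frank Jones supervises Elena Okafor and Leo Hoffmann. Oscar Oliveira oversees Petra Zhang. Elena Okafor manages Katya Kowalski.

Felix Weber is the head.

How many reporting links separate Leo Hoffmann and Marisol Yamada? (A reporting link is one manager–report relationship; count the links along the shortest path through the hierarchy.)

Leo Hoffmann is 3 levels below Quinn Jansen, and Marisol Yamada is 3 levels below Quinn Jansen (their lowest common manager). The shortest path runs up from Leo Hoffmann to Quinn Jansen and back down to Marisol Yamada: 3 + 3 = 6 links.

6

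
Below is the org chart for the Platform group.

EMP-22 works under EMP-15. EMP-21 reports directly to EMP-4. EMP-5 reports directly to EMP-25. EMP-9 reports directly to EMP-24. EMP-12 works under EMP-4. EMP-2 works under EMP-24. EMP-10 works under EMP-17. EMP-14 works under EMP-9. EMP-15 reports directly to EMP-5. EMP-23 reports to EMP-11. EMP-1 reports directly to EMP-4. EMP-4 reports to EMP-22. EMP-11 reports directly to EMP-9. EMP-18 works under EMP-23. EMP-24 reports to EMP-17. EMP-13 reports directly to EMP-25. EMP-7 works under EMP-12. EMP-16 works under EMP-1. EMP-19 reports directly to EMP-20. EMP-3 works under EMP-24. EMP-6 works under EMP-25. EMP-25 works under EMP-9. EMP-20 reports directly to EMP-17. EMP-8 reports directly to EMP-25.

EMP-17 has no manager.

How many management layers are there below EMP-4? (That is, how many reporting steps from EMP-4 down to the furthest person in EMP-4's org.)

2

The longest chain under EMP-4 runs EMP-4 → EMP-12 → EMP-7, which is 2 levels below EMP-4.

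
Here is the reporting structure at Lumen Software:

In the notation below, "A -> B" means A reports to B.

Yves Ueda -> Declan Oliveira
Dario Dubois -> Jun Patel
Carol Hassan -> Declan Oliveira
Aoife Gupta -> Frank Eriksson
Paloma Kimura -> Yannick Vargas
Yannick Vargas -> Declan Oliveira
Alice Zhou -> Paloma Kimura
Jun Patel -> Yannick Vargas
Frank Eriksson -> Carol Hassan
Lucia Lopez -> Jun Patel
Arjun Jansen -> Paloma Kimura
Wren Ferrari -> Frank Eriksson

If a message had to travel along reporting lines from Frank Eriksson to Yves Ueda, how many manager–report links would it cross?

Frank Eriksson is 2 levels below Declan Oliveira, and Yves Ueda is 1 level below Declan Oliveira (their lowest common manager). The shortest path runs up from Frank Eriksson to Declan Oliveira and back down to Yves Ueda: 2 + 1 = 3 links.

3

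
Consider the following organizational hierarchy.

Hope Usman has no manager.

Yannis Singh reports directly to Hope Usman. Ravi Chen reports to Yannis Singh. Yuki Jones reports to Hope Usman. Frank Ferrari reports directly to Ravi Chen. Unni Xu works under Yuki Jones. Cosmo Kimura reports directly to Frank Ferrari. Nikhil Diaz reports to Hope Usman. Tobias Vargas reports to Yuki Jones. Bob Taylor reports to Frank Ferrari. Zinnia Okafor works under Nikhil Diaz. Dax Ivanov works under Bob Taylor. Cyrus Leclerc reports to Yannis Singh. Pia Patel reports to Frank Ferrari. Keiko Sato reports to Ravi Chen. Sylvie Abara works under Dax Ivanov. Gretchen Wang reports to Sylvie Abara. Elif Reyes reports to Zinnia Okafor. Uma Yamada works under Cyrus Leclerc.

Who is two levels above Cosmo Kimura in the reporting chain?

Ravi Chen

Cosmo Kimura reports to Frank Ferrari, and Frank Ferrari reports to Ravi Chen. So Cosmo Kimura's skip-level manager is Ravi Chen.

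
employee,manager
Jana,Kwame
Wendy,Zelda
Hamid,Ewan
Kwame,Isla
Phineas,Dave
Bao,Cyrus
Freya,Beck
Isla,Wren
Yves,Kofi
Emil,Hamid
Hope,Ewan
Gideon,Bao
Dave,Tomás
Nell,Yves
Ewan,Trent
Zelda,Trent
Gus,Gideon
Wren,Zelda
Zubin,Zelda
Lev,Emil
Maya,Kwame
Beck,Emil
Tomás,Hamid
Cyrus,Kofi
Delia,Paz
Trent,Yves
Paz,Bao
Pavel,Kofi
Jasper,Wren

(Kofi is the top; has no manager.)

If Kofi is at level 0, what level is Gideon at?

3

Chain from Gideon up to Kofi: Gideon → Bao → Cyrus → Kofi. That is 3 steps up, so Gideon is 3 levels below Kofi.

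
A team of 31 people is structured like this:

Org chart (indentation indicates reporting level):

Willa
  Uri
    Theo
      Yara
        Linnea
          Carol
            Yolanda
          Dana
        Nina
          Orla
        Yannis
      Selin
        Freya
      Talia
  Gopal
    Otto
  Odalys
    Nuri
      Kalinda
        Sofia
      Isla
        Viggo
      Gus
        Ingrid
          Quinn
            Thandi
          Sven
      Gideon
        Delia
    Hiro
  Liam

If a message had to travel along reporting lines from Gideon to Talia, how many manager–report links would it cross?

Gideon is 3 levels below Willa, and Talia is 3 levels below Willa (their lowest common manager). The shortest path runs up from Gideon to Willa and back down to Talia: 3 + 3 = 6 links.

6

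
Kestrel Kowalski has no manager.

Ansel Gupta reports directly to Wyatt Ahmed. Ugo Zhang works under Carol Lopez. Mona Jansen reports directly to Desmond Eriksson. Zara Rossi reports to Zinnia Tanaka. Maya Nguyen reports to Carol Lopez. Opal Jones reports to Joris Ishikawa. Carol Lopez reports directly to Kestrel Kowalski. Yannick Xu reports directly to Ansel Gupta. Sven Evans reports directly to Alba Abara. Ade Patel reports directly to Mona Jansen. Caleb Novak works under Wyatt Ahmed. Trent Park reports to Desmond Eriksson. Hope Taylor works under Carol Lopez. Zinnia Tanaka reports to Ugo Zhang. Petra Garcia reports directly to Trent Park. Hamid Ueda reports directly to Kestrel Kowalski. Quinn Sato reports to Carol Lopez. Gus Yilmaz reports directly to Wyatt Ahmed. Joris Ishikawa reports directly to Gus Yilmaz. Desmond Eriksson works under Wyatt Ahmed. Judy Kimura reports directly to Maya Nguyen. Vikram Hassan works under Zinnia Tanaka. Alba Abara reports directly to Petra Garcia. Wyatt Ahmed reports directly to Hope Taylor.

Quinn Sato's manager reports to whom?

Quinn Sato reports to Carol Lopez, and Carol Lopez reports to Kestrel Kowalski. So Quinn Sato's skip-level manager is Kestrel Kowalski.

Kestrel Kowalski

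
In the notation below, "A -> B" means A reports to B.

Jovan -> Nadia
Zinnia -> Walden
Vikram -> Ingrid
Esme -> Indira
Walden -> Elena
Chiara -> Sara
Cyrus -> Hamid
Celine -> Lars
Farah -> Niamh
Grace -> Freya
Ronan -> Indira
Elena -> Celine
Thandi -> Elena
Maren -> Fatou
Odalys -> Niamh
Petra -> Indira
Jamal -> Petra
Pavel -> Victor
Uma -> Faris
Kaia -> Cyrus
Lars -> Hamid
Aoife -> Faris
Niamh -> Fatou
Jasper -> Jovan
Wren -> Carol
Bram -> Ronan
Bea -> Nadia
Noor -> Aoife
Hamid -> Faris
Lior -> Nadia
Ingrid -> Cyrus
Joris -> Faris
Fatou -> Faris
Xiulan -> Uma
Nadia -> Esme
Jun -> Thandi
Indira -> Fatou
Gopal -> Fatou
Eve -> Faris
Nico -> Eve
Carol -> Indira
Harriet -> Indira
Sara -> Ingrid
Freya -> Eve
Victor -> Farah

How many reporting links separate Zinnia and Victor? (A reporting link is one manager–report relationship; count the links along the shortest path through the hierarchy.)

10

Zinnia is 6 levels below Faris, and Victor is 4 levels below Faris (their lowest common manager). The shortest path runs up from Zinnia to Faris and back down to Victor: 6 + 4 = 10 links.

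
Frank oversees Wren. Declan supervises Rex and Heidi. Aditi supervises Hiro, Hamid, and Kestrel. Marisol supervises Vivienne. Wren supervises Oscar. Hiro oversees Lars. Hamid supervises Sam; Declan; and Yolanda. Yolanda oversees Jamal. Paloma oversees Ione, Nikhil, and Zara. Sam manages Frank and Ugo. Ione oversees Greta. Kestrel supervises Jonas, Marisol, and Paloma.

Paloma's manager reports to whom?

Paloma reports to Kestrel, and Kestrel reports to Aditi. So Paloma's skip-level manager is Aditi.

Aditi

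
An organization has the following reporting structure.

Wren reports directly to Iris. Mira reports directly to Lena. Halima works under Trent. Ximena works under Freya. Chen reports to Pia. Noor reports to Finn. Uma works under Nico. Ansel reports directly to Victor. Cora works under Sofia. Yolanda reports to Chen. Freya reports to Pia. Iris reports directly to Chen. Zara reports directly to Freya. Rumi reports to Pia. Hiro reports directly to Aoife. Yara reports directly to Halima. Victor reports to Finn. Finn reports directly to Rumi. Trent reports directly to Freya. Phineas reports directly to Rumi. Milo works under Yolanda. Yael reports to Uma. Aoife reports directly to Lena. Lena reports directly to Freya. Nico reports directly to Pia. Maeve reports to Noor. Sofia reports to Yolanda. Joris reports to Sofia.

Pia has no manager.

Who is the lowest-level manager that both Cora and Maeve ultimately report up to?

Cora's chain of managers is Sofia, Yolanda, Chen, Pia. Maeve's chain of managers is Noor, Finn, Rumi, Pia. The first manager that appears in both chains is Pia.

Pia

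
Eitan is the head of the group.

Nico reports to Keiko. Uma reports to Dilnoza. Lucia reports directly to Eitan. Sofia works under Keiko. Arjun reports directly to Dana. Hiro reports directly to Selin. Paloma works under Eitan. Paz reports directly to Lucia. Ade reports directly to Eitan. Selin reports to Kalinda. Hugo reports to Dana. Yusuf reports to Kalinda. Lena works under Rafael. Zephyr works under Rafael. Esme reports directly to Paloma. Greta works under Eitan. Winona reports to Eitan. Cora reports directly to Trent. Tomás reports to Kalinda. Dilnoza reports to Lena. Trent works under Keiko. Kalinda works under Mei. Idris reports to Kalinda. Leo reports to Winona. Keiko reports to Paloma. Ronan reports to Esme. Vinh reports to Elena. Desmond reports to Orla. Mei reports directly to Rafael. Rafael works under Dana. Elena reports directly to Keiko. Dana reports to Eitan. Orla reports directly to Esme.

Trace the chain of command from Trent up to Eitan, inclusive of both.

Trent -> Keiko -> Paloma -> Eitan

Trent reports to Keiko. Keiko reports to Paloma. Paloma reports to Eitan. Eitan is at the top.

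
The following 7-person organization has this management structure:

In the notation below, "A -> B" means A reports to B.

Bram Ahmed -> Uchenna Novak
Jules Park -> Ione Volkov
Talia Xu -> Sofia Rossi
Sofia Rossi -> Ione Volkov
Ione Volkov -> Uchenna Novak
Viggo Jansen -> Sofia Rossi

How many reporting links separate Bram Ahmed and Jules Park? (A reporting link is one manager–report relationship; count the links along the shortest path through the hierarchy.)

3

Bram Ahmed is 1 level below Uchenna Novak, and Jules Park is 2 levels below Uchenna Novak (their lowest common manager). The shortest path runs up from Bram Ahmed to Uchenna Novak and back down to Jules Park: 1 + 2 = 3 links.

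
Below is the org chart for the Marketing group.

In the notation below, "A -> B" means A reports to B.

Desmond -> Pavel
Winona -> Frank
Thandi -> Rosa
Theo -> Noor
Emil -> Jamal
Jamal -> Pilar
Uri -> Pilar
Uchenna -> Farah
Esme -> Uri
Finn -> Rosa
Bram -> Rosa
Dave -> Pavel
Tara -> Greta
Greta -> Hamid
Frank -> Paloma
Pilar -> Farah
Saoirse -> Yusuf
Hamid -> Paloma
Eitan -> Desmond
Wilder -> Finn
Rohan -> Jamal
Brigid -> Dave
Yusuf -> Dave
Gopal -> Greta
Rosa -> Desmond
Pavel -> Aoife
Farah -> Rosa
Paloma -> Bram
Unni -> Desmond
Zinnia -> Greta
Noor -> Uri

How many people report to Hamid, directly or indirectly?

Hamid directly manages Greta. Under Greta: Zinnia, Tara, Gopal (3). That's 4 in total.

4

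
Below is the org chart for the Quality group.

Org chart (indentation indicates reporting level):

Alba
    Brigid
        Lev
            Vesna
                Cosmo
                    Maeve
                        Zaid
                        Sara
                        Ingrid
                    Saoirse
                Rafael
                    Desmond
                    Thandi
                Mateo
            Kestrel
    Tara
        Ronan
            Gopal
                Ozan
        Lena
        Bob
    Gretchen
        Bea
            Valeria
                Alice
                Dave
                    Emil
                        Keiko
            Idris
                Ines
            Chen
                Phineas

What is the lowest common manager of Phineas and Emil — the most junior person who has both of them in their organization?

Bea

Phineas's chain of managers is Chen, Bea, Gretchen, Alba. Emil's chain of managers is Dave, Valeria, Bea, Gretchen, Alba. The first manager that appears in both chains is Bea.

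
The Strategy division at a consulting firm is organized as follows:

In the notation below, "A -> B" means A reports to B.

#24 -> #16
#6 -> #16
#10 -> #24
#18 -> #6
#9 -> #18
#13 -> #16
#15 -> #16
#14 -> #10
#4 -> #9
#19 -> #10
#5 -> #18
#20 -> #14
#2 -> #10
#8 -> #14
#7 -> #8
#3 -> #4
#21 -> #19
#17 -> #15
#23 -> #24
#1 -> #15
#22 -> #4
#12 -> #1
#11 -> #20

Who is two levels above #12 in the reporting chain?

#15

#12 reports to #1, and #1 reports to #15. So #12's skip-level manager is #15.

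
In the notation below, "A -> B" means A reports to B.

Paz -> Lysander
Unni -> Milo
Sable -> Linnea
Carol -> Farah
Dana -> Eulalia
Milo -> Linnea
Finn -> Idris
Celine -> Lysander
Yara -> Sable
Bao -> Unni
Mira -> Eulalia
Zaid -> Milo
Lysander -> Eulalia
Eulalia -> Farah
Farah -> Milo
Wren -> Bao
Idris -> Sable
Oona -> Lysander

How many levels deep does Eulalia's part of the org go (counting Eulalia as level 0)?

The longest chain under Eulalia runs Eulalia → Lysander → Celine, which is 2 levels below Eulalia.

2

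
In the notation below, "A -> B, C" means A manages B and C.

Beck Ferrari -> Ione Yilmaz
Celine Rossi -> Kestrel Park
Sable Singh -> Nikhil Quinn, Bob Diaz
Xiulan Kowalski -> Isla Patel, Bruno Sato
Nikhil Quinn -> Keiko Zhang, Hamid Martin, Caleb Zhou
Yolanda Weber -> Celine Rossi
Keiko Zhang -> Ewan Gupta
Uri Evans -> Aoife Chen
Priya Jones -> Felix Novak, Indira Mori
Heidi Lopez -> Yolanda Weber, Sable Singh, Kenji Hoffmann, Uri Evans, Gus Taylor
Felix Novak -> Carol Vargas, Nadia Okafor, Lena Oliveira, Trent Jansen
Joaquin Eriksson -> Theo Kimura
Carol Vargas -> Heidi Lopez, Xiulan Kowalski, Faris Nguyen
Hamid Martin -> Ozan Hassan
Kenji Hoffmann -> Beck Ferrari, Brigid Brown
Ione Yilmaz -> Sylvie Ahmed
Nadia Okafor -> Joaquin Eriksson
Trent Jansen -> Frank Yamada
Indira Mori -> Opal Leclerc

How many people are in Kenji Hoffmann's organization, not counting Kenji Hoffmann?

4

Kenji Hoffmann directly manages Beck Ferrari, Brigid Brown. Under Beck Ferrari: Ione Yilmaz, Sylvie Ahmed (2). Brigid Brown has no reports. So Kenji Hoffmann's organization is 2 direct reports plus everyone under them: 3 + 1 = 4.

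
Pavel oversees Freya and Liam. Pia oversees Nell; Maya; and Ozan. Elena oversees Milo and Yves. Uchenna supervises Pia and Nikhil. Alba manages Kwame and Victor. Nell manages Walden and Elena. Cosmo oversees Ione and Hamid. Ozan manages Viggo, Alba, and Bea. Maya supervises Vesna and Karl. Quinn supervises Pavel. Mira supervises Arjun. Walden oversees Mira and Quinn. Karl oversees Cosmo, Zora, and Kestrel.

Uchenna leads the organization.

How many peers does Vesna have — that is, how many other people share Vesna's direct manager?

Vesna reports to Maya. Maya's other direct reports are Karl — 1 peer.

1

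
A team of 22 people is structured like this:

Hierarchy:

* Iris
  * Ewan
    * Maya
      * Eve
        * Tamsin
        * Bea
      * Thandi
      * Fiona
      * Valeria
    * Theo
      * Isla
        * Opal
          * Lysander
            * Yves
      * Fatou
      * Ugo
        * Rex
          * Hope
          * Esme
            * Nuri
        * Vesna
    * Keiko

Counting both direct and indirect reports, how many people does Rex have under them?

3

Rex directly manages Hope, Esme. Hope has no reports. Under Esme: Nuri (1). So Rex's organization is 2 direct reports plus everyone under them: 1 + 2 = 3.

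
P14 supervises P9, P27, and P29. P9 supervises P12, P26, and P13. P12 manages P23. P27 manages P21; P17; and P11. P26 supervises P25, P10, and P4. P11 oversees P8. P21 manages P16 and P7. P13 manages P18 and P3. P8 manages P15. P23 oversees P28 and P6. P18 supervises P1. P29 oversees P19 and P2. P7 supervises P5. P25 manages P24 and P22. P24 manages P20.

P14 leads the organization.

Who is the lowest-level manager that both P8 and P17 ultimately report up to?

P8's chain of managers is P11, P27, P14. P17's chain of managers is P27, P14. The first manager that appears in both chains is P27.

P27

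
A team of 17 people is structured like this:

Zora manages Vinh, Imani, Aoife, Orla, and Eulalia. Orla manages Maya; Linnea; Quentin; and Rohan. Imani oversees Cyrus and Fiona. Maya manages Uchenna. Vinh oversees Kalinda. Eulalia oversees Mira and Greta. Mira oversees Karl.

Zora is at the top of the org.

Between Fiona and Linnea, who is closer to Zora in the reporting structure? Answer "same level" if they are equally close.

Both Fiona and Linnea are 2 levels below Zora.

same level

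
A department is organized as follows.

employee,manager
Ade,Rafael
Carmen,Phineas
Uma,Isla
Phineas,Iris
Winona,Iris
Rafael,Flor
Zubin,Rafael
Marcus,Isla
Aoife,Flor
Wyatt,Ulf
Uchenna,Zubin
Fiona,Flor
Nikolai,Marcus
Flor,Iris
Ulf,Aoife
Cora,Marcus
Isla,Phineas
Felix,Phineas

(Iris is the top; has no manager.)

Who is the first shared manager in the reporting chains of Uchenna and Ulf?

Uchenna's chain of managers is Zubin, Rafael, Flor, Iris. Ulf's chain of managers is Aoife, Flor, Iris. The first manager that appears in both chains is Flor.

Flor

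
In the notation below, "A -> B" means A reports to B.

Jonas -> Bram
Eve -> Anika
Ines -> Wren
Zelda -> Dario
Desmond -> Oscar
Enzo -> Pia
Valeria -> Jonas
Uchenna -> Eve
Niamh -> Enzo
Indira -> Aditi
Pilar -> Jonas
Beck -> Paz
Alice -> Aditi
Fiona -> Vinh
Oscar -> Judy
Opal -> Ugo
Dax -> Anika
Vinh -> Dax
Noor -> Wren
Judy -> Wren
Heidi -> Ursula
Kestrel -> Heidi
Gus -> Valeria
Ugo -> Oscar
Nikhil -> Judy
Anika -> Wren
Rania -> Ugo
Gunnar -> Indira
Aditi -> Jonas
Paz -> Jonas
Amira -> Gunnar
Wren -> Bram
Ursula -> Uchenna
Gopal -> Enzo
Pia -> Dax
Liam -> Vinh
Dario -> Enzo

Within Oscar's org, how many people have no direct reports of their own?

The people in Oscar's organization with no one reporting to them are Desmond, Rania, Opal. That is 3.

3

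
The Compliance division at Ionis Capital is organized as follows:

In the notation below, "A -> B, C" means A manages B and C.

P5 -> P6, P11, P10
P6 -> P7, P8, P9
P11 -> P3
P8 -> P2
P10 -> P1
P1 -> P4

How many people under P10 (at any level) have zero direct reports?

The only person in P10's organization with no one reporting to them is P4. That is 1.

1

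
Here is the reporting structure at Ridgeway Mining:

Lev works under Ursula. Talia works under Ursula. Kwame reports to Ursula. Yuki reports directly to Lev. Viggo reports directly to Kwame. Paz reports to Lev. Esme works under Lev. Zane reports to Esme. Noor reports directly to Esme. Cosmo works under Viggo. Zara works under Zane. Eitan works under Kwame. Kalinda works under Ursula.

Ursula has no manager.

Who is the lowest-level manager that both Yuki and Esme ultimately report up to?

Yuki's chain of managers is Lev, Ursula. Esme's chain of managers is Lev, Ursula. The first manager that appears in both chains is Lev.

Lev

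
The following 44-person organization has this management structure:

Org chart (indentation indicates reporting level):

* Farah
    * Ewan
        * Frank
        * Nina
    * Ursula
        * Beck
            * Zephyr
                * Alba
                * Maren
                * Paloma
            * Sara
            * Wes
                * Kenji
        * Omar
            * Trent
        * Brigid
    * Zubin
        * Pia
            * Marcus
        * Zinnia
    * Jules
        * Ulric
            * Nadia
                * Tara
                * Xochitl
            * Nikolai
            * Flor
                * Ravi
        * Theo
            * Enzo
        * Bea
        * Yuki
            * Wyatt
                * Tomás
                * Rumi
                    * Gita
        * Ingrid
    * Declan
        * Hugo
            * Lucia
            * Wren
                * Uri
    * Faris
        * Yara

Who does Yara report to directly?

Faris

Yara reports directly to Faris.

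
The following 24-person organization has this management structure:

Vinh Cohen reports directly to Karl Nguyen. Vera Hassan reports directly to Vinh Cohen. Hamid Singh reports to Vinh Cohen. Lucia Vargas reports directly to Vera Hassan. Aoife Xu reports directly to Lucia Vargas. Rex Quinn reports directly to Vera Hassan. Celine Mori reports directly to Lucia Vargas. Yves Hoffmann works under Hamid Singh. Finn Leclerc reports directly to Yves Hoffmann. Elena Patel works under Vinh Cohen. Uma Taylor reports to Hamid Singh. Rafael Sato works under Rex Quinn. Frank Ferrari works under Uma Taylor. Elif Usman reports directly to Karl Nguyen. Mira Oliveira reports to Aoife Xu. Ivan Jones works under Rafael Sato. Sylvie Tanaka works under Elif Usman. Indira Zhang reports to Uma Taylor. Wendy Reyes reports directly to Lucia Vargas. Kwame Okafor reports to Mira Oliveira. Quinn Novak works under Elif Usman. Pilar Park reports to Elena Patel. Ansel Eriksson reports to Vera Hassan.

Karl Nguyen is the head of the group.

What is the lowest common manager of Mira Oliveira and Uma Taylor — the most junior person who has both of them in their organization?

Mira Oliveira's chain of managers is Aoife Xu, Lucia Vargas, Vera Hassan, Vinh Cohen, Karl Nguyen. Uma Taylor's chain of managers is Hamid Singh, Vinh Cohen, Karl Nguyen. The first manager that appears in both chains is Vinh Cohen.

Vinh Cohen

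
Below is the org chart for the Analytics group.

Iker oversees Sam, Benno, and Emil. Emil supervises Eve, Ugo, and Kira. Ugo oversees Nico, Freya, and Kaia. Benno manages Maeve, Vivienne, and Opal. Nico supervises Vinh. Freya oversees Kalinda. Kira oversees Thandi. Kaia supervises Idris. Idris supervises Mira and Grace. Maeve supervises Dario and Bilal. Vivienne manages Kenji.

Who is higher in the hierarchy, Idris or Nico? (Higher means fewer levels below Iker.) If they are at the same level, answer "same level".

Nico

Idris is 4 levels below Iker; Nico is 3. Nico is higher.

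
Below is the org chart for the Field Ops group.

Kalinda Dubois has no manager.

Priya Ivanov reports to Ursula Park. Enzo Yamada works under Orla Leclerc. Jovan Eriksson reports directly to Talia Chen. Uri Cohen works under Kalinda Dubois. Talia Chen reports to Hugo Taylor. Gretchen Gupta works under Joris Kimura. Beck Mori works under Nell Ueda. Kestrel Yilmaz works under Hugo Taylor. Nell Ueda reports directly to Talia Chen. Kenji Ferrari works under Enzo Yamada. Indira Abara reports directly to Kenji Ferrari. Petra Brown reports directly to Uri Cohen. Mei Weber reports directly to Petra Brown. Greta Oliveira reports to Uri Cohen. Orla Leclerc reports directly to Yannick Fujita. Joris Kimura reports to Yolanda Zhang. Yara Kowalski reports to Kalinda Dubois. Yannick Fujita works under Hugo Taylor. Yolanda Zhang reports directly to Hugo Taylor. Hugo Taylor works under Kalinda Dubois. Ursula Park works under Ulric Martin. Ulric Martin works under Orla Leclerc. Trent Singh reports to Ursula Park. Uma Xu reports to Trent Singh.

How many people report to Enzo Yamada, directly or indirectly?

Enzo Yamada directly manages Kenji Ferrari. Under Kenji Ferrari: Indira Abara (1). That's 2 in total.

2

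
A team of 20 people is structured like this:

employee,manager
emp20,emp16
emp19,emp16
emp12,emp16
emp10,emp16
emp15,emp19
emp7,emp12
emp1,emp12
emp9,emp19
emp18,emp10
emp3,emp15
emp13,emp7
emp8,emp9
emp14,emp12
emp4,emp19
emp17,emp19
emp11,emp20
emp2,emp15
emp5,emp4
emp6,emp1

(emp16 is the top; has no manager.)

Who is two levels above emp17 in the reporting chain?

emp16

emp17 reports to emp19, and emp19 reports to emp16. So emp17's skip-level manager is emp16.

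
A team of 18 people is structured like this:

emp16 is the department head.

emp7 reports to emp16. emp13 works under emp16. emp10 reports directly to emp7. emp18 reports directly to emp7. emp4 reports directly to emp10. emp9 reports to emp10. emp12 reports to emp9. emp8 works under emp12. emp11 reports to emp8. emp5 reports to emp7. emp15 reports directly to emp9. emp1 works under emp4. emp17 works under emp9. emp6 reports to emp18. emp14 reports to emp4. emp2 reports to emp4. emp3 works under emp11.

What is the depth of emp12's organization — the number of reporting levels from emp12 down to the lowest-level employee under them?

The longest chain under emp12 runs emp12 → emp8 → emp11 → emp3, which is 3 levels below emp12.

3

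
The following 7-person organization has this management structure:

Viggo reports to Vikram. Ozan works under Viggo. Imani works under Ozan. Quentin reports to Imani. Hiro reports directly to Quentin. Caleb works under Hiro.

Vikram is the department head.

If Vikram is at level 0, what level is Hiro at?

Chain from Hiro up to Vikram: Hiro → Quentin → Imani → Ozan → Viggo → Vikram. That is 5 steps up, so Hiro is 5 levels below Vikram.

5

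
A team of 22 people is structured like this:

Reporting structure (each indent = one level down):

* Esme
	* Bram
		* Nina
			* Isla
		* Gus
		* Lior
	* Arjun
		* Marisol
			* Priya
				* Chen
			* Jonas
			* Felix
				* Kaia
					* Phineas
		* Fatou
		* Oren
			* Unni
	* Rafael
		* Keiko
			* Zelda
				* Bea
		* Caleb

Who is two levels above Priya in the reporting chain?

Arjun

Priya reports to Marisol, and Marisol reports to Arjun. So Priya's skip-level manager is Arjun.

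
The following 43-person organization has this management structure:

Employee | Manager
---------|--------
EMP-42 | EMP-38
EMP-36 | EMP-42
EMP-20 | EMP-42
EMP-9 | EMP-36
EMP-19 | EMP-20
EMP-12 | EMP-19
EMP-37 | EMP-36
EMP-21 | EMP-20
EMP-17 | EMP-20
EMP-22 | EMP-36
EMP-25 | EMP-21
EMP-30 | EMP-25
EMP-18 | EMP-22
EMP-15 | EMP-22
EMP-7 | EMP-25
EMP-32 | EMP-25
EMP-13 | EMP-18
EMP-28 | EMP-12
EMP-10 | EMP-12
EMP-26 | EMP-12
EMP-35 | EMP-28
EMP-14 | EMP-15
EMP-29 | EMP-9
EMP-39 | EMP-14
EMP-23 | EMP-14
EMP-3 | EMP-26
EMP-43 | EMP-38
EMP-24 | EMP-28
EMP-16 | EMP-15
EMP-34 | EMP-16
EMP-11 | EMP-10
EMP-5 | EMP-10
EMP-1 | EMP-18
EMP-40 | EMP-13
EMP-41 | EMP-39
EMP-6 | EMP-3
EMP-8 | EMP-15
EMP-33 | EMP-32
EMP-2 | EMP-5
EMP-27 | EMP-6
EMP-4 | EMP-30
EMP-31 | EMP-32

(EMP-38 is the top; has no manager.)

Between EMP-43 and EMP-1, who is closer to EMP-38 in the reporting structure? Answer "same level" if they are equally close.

EMP-43

EMP-43 is 1 level below EMP-38; EMP-1 is 5. EMP-43 is higher.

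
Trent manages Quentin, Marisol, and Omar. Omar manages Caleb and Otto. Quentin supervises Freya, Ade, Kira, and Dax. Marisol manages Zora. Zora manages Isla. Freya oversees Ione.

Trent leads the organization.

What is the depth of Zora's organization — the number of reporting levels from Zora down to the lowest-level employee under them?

The longest chain under Zora runs Zora → Isla, which is 1 level below Zora.

1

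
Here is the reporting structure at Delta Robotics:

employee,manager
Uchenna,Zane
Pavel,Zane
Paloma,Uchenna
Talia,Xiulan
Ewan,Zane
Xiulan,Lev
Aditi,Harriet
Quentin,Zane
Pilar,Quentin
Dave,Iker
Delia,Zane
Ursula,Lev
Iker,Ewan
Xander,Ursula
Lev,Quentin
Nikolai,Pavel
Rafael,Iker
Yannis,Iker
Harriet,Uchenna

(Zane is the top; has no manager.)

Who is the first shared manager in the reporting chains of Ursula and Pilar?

Ursula's chain of managers is Lev, Quentin, Zane. Pilar's chain of managers is Quentin, Zane. The first manager that appears in both chains is Quentin.

Quentin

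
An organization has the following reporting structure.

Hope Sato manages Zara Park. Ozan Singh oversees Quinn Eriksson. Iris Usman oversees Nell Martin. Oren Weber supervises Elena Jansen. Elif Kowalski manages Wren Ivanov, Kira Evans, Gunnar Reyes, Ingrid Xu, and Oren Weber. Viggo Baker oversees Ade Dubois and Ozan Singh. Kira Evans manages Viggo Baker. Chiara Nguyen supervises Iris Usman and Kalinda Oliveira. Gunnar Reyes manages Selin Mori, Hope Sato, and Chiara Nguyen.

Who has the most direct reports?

Elif Kowalski

Direct-report counts: Elif Kowalski has 5; Oren Weber has 1; Kira Evans has 1; Viggo Baker has 2; Ozan Singh has 1; Gunnar Reyes has 3; Chiara Nguyen has 2; Iris Usman has 1; Hope Sato has 1. The largest is 5, held by Elif Kowalski.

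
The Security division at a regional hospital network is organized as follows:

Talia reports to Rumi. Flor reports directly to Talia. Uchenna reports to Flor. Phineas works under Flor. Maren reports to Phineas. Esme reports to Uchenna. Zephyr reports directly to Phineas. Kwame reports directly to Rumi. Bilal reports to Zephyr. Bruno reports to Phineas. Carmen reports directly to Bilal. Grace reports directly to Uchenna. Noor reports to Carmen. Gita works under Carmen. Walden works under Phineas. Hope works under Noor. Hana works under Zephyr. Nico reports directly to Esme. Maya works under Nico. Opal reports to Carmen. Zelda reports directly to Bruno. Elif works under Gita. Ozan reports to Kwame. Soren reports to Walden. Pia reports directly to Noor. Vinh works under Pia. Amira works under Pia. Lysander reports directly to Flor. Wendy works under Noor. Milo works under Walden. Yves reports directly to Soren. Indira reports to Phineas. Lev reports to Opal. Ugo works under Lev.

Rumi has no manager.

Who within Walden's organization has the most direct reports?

Direct-report counts within Walden's organization: Walden has 2; Soren has 1. The largest is 2, held by Walden.

Walden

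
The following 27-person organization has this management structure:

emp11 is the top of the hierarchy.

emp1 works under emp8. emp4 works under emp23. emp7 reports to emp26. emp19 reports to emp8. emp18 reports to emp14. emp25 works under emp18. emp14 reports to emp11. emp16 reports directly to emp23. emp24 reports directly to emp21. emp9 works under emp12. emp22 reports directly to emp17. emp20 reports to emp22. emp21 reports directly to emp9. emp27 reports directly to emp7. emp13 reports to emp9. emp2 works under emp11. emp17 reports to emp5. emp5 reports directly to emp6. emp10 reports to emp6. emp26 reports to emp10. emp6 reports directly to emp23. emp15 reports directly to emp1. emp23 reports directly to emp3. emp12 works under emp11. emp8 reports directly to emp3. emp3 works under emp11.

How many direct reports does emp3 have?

emp3 directly manages emp23, emp8. That is 2 direct reports.

2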